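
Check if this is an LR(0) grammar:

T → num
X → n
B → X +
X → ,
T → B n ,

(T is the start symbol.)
A grammar is LR(0) if no state in the canonical LR(0) collection has:
  - both a shift item (dot before a terminal) and a complete item (shift-reduce conflict), or
  - two or more complete items (reduce-reduce conflict; the accept item [T' → T .] counts as a complete item here).

Augment with T' → T and build the canonical LR(0) collection (I0 = CLOSURE({[T' → . T]}), then GOTO on every symbol after a dot until no new states appear). It has 10 states:
  I0: { [B → . X +], [T → . B n ,], [T → . num], [T' → . T], [X → . ,], [X → . n] }  — shift
  I1: { [X → , .] }  — reduce
  I2: { [T → B . n ,] }  — shift
  I3: { [T' → T .] }  — accept
  I4: { [B → X . +] }  — shift
  I5: { [X → n .] }  — reduce
  I6: { [T → num .] }  — reduce
  I7: { [B → X + .] }  — reduce
  I8: { [T → B n . ,] }  — shift
  I9: { [T → B n , .] }  — reduce

Every state is either a pure shift/goto state or contains exactly one complete item and nothing to shift — no conflicts. The grammar is LR(0).

Answer: Yes, the grammar is LR(0)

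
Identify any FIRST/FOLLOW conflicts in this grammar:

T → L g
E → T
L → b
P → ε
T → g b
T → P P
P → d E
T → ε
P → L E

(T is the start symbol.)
Yes. T → L g with FOLLOW(T) on { 'b' }; T → P P with FOLLOW(T) on { 'b', 'd' }; P → d E with FOLLOW(P) on { 'd' }; P → L E with FOLLOW(P) on { 'b' }

Nullable non-terminals: E, P, T.
FIRST sets used below: FIRST(L) = { 'b' }, FIRST(P) = { 'b', 'd', ε }
E has a nullable alternative but only one production, so nothing to check.

P: nullable alternative(s) P → ε; FOLLOW(P) = { $, 'b', 'd' }
  P → ε: FIRST \ {ε} = { } — this is the only nullable alternative, skip
  P → d E: FIRST \ {ε} = { 'd' } — overlaps FOLLOW(P) on { 'd' }: CONFLICT
  P → L E: FIRST \ {ε} = { 'b' } — overlaps FOLLOW(P) on { 'b' }: CONFLICT

T: nullable alternative(s) T → P P, T → ε; FOLLOW(T) = { $, 'b', 'd' }
  T → L g: FIRST \ {ε} = { 'b' } — overlaps FOLLOW(T) on { 'b' }: CONFLICT
  T → g b: FIRST \ {ε} = { 'g' } — disjoint from FOLLOW(T)
  T → P P: FIRST \ {ε} = { 'b', 'd' } — overlaps FOLLOW(T) on { 'b', 'd' }: CONFLICT
  T → ε: FIRST \ {ε} = { } — disjoint from FOLLOW(T)

L has no nullable alternative, so no FIRST/FOLLOW check is needed there.

So the grammar has 4 FIRST/FOLLOW conflicts (marked CONFLICT above).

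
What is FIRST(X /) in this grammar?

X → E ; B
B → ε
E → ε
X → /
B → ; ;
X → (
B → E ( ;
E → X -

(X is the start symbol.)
FIRST sets of the non-terminals involved (from the grammar, by fixed-point iteration):
  FIRST(X) = { '(', '/', ';' }

To compute FIRST(X /), process the symbols left to right:
Symbol X is a non-terminal. Add FIRST(X) \ {ε} = { '(', '/', ';' }
X is not nullable (ε ∉ FIRST(X)), so stop here.
FIRST(X /) = { '(', '/', ';' }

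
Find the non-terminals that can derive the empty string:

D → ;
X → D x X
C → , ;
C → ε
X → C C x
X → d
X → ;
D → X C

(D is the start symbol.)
ε-productions: C → ε
So C is immediately nullable.
No further non-terminal can be added: every production for the remaining non-terminals contains a terminal or a non-nullable non-terminal.
Nullable = { 'C' }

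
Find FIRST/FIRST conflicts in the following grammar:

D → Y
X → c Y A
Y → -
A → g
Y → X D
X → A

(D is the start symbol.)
FIRST sets of the non-terminals at (or reachable through a nullable prefix from) the front of some alternative:
  FIRST(A) = { 'g' }
  FIRST(X) = { 'c', 'g' }

Productions for X:
  X → c Y A: FIRST = { 'c' }
  X → A: FIRST = { 'g' }
Productions for Y:
  Y → -: FIRST = { '-' }
  Y → X D: FIRST = { 'c', 'g' }
D, A have only one production, so no FIRST/FIRST conflict is possible there.

All alternatives of each non-terminal have pairwise disjoint FIRST sets.

Answer: No FIRST/FIRST conflicts.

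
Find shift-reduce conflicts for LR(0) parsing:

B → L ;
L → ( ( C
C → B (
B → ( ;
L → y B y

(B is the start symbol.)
No shift-reduce conflicts

A shift-reduce conflict occurs when an LR(0) state has both:
  - a complete (reduce) item [A → α .] (dot at the end), and
  - a shift item [B → β . c γ] (dot before a terminal).

Augment with B' → B and build the canonical LR(0) collection (I0 = CLOSURE({[B' → . B]}), then GOTO on every symbol after a dot until no new states appear). It has 13 states:
  I0: { [B → . ( ;], [B → . L ;], [B' → . B], [L → . ( ( C], [L → . y B y] }  — shift
  I1: { [B → ( . ;], [L → ( . ( C] }  — shift
  I2: { [B' → B .] }  — accept
  I3: { [B → L . ;] }  — shift
  I4: { [B → . ( ;], [B → . L ;], [L → . ( ( C], [L → . y B y], [L → y . B y] }  — shift
  I5: { [L → y B . y] }  — shift
  I6: { [L → y B y .] }  — reduce
  I7: { [B → L ; .] }  — reduce
  I8: { [B → . ( ;], [B → . L ;], [C → . B (], [L → ( ( . C], [L → . ( ( C], [L → . y B y] }  — shift
  I9: { [B → ( ; .] }  — reduce
  I10: { [C → B . (] }  — shift
  I11: { [L → ( ( C .] }  — reduce
  I12: { [C → B ( .] }  — reduce

No state contains both a complete item and a shift item.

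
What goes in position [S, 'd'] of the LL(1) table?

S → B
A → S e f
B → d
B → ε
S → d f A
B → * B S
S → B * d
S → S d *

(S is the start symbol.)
S → B, S → d f A, S → B * d, S → S d *

To find M[S, 'd'], we find productions for S where 'd' is in the predict set (PREDICT(N → α) = (FIRST(α) \ {ε}) ∪ (FOLLOW(N) if α ⇒* ε)).

Relevant sets:
  FIRST(B) = { '*', 'd', ε }
  FIRST(S) = { '*', 'd', ε }
  FOLLOW(S) = { $, '*', 'd', 'e' }

S → B: PREDICT = { $, '*', 'd', 'e' }
  'd' is in predict set, so this production goes in M[S, 'd']
S → d f A: PREDICT = { 'd' }
  'd' is in predict set, so this production goes in M[S, 'd']
S → B * d: PREDICT = { '*', 'd' }
  'd' is in predict set, so this production goes in M[S, 'd']
S → S d *: PREDICT = { '*', 'd' }
  'd' is in predict set, so this production goes in M[S, 'd']

M[S, 'd'] = S → B, S → d f A, S → B * d, S → S d *  (a multiply-defined cell — the grammar is not LL(1))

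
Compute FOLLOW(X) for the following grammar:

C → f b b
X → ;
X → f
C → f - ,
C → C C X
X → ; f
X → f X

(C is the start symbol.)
{ $, ';', 'f' }

In C → C C X: X is at the end, add FOLLOW(C)
In X → f X: X is at the end; this adds FOLLOW(X) to itself — nothing new

The FOLLOW sets referred to above (computed the same way, to a fixed point):
  FOLLOW(C) = { $, ';', 'f' }

Taking the union: FOLLOW(X) = { $, ';', 'f' }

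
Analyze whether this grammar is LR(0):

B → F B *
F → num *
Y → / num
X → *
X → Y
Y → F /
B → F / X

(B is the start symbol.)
Augment with B' → B and build the canonical LR(0) collection (I0 = CLOSURE({[B' → . B]}), then GOTO on every symbol after a dot until no new states appear). It has 15 states:
  I0: { [B → . F / X], [B → . F B *], [B' → . B], [F → . num *] }  — shift
  I1: { [B' → B .] }  — accept
  I2: { [B → . F / X], [B → . F B *], [B → F . / X], [B → F . B *], [F → . num *] }  — shift
  I3: { [F → num . *] }  — shift
  I4: { [F → num * .] }  — reduce
  I5: { [B → F / . X], [F → . num *], [X → . *], [X → . Y], [Y → . / num], [Y → . F /] }  — shift
  I6: { [B → F B . *] }  — shift
  I7: { [B → F B * .] }  — reduce
  I8: { [X → * .] }  — reduce
  I9: { [Y → / . num] }  — shift
  I10: { [Y → F . /] }  — shift
  I11: { [B → F / X .] }  — reduce
  I12: { [X → Y .] }  — reduce
  I13: { [Y → F / .] }  — reduce
  I14: { [Y → / num .] }  — reduce

Every state is either a pure shift/goto state or contains exactly one complete item and nothing to shift — no conflicts. The grammar is LR(0).

Answer: Yes, the grammar is LR(0)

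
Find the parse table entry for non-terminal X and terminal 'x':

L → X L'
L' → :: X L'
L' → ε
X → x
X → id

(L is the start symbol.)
To find M[X, 'x'], we find productions for X where 'x' is in the predict set (PREDICT(N → α) = (FIRST(α) \ {ε}) ∪ (FOLLOW(N) if α ⇒* ε)).

X → x: PREDICT = { 'x' }
  'x' is in predict set, so this production goes in M[X, 'x']
X → id: PREDICT = { 'id' }

M[X, 'x'] = X → x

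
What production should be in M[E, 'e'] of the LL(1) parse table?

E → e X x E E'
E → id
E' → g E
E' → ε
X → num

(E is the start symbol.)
E → e X x E E'

To find M[E, 'e'], we find productions for E where 'e' is in the predict set (PREDICT(N → α) = (FIRST(α) \ {ε}) ∪ (FOLLOW(N) if α ⇒* ε)).

E → e X x E E': PREDICT = { 'e' }
  'e' is in predict set, so this production goes in M[E, 'e']
E → id: PREDICT = { 'id' }

M[E, 'e'] = E → e X x E E'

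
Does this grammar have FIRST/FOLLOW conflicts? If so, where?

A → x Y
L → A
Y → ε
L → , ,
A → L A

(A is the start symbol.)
A FIRST/FOLLOW conflict occurs when a non-terminal N has a nullable alternative N → β (β ⇒* ε) and another alternative N → α with FIRST(α) ∩ FOLLOW(N) ≠ ∅: on such a lookahead the parser cannot decide between expanding α and letting N vanish via β.

Nullable non-terminals: Y.
Y has a nullable alternative but only one production, so nothing to check.

A, L have no nullable alternative, so no FIRST/FOLLOW check is needed there.

No FIRST/FOLLOW conflicts found.

Answer: No FIRST/FOLLOW conflicts.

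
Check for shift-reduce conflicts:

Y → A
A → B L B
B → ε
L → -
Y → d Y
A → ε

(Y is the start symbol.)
A shift-reduce conflict occurs when an LR(0) state has both:
  - a complete (reduce) item [A → α .] (dot at the end), and
  - a shift item [B → β . c γ] (dot before a terminal).

Augment with Y' → Y and build the canonical LR(0) collection (I0 = CLOSURE({[Y' → . Y]}), then GOTO on every symbol after a dot until no new states appear). It has 9 states:
  I0: { [A → . B L B], [A → .], [B → .], [Y → . A], [Y → . d Y], [Y' → . Y] }  — shift, 2 reduces
  I1: { [Y → A .] }  — reduce
  I2: { [A → B . L B], [L → . -] }  — shift
  I3: { [Y' → Y .] }  — accept
  I4: { [A → . B L B], [A → .], [B → .], [Y → . A], [Y → . d Y], [Y → d . Y] }  — shift, 2 reduces
  I5: { [Y → d Y .] }  — reduce
  I6: { [L → - .] }  — reduce
  I7: { [A → B L . B], [B → .] }  — reduce
  I8: { [A → B L B .] }  — reduce

I0 contains reduce items [A → .], [B → .] and shift item [Y → . d Y] — shift-reduce conflict.
I4 contains reduce items [A → .], [B → .] and shift item [Y → . d Y] — shift-reduce conflict.

Answer: Yes — I0: [A → .] vs [Y → . d Y]; I4: [A → .] vs [Y → . d Y]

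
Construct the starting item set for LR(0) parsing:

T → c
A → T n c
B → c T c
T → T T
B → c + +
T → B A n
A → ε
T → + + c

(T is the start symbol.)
First, augment the grammar with T' → T
I₀ = CLOSURE({ [T' → . T] }):
  [T' → . T] has the dot before T: add [T → . c], [T → . T T], [T → . B A n], [T → . + + c]
  [T → . B A n] has the dot before B: add [B → . c T c], [B → . c + +]
No further items can be added.

I₀ = { [B → . c + +], [B → . c T c], [T → . + + c], [T → . B A n], [T → . T T], [T → . c], [T' → . T] }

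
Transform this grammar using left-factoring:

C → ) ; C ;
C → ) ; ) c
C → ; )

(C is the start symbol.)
C → ) ; C'
C' → C ;
C' → ) c
C → ; )

Left-factoring transforms A → αβ₁ | αβ₂ into A → αA' and A' → β₁ | β₂
(α is the longest common prefix among the alternatives). Repeat until
no nonterminal has two alternatives with a common prefix.

Round 1: C has alternatives sharing prefix ') ;'. Introduce C': C → ) ; C'
  Add: C' → C ;
  Add: C' → ) c

No remaining common prefixes — done.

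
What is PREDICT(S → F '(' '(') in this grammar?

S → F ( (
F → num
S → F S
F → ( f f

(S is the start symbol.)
{ '(', 'num' }

PREDICT(S → F '(' '(') = (FIRST(RHS) \ {ε}) ∪ (FOLLOW(S) if ε ∈ FIRST(RHS), i.e. RHS ⇒* ε)
FIRST(F) = { '(', 'num' }
FIRST(F '(' '(') = { '(', 'num' }
ε ∉ FIRST(F '(' '('), so FOLLOW(S) is not added.
PREDICT(S → F '(' '(') = { '(', 'num' }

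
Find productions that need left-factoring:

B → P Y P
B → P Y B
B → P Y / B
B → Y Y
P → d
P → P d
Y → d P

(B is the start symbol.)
Left-factoring is needed when two productions for the same non-terminal
share a common prefix on the right-hand side.

Productions for B:
  B → P Y P
  B → P Y B
  B → P Y / B
  B → Y Y
Productions for P:
  P → d
  P → P d

Found common prefix 'P Y' in productions for B

Answer: Yes, B has productions with common prefix 'P Y'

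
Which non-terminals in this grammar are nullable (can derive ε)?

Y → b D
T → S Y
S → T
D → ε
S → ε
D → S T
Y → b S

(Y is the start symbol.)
{ 'D', 'S' }

A non-terminal is nullable if it can derive ε (the empty string): either it has an ε-production, or it has a production whose right-hand side consists entirely of nullable non-terminals.

ε-productions: D → ε, S → ε
So D, S are immediately nullable.
No further non-terminal can be added: every production for the remaining non-terminals contains a terminal or a non-nullable non-terminal.
Nullable = { 'D', 'S' }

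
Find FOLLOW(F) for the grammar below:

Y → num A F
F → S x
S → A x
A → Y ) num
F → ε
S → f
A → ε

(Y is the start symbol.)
{ $, ')' }

To compute FOLLOW(F), find every occurrence of F on a right-hand side N → α F β: add FIRST(β) \ {ε}, and if β is empty or nullable also add FOLLOW(N). Iterate to a fixed point.

In Y → num A F: F is at the end, add FOLLOW(Y)

The FOLLOW sets referred to above (computed the same way, to a fixed point):
  FOLLOW(Y) = { $, ')' }

Taking the union: FOLLOW(F) = { $, ')' }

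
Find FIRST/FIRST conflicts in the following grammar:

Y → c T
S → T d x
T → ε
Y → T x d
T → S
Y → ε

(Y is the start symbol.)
FIRST sets of the non-terminals at (or reachable through a nullable prefix from) the front of some alternative:
  FIRST(T) = { 'd', ε }
  FIRST(S) = { 'd' }

Productions for Y:
  Y → c T: FIRST = { 'c' }
  Y → T x d: FIRST = { 'd', 'x' }
  Y → ε: FIRST = { ε }
Productions for T:
  T → ε: FIRST = { ε }
  T → S: FIRST = { 'd' }
S has only one production, so no FIRST/FIRST conflict is possible there.

All alternatives of each non-terminal have pairwise disjoint FIRST sets.

Answer: No FIRST/FIRST conflicts.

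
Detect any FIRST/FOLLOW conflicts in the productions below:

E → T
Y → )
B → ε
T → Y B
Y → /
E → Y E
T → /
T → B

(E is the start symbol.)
No FIRST/FOLLOW conflicts.

A FIRST/FOLLOW conflict occurs when a non-terminal N has a nullable alternative N → β (β ⇒* ε) and another alternative N → α with FIRST(α) ∩ FOLLOW(N) ≠ ∅: on such a lookahead the parser cannot decide between expanding α and letting N vanish via β.

Nullable non-terminals: B, E, T.
FIRST sets used below: FIRST(T) = { ')', '/', ε }, FIRST(Y) = { ')', '/' }, FIRST(B) = { ε }
B has a nullable alternative but only one production, so nothing to check.

E: nullable alternative(s) E → T; FOLLOW(E) = { $ }
  E → T: FIRST \ {ε} = { ')', '/' } — this is the only nullable alternative, skip
  E → Y E: FIRST \ {ε} = { ')', '/' } — disjoint from FOLLOW(E)

T: nullable alternative(s) T → B; FOLLOW(T) = { $ }
  T → Y B: FIRST \ {ε} = { ')', '/' } — disjoint from FOLLOW(T)
  T → /: FIRST \ {ε} = { '/' } — disjoint from FOLLOW(T)
  T → B: FIRST \ {ε} = { } — this is the only nullable alternative, skip

Y has no nullable alternative, so no FIRST/FOLLOW check is needed there.

No FIRST/FOLLOW conflicts found.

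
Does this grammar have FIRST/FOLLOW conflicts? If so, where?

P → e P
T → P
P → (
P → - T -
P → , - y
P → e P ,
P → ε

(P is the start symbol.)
Yes. P → '-' T '-' with FOLLOW(P) on { '-' }; P → ',' '-' y with FOLLOW(P) on { ',' }

A FIRST/FOLLOW conflict occurs when a non-terminal N has a nullable alternative N → β (β ⇒* ε) and another alternative N → α with FIRST(α) ∩ FOLLOW(N) ≠ ∅: on such a lookahead the parser cannot decide between expanding α and letting N vanish via β.

Nullable non-terminals: P, T.

P: nullable alternative(s) P → ε; FOLLOW(P) = { $, ',', '-' }
  P → e P: FIRST \ {ε} = { 'e' } — disjoint from FOLLOW(P)
  P → (: FIRST \ {ε} = { '(' } — disjoint from FOLLOW(P)
  P → - T -: FIRST \ {ε} = { '-' } — overlaps FOLLOW(P) on { '-' }: CONFLICT
  P → , - y: FIRST \ {ε} = { ',' } — overlaps FOLLOW(P) on { ',' }: CONFLICT
  P → e P ,: FIRST \ {ε} = { 'e' } — disjoint from FOLLOW(P)
  P → ε: FIRST \ {ε} = { } — this is the only nullable alternative, skip
T has a nullable alternative but only one production, so nothing to check.

So the grammar has 2 FIRST/FOLLOW conflicts (marked CONFLICT above).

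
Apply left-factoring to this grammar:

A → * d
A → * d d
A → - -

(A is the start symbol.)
A → * d A'
A' → ε
A' → d
A → - -

Left-factoring transforms A → αβ₁ | αβ₂ into A → αA' and A' → β₁ | β₂
(α is the longest common prefix among the alternatives). Repeat until
no nonterminal has two alternatives with a common prefix.

Round 1: A has alternatives sharing prefix '* d'. Introduce A': A → * d A'
  Add: A' → ε
  Add: A' → d

No remaining common prefixes — done.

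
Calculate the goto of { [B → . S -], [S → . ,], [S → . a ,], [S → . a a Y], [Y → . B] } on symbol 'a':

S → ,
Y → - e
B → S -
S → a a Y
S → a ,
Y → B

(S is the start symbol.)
{ [S → a . ,], [S → a . a Y] }

GOTO(I, 'a') = CLOSURE({ [A → αX.β] : [A → α.Xβ] ∈ I, X = 'a' })

Items with dot before 'a', with the dot advanced:
  [S → . a ,] → [S → a . ,]
  [S → . a a Y] → [S → a . a Y]
Closure adds nothing (no advanced item has the dot before a non-terminal).

GOTO = { [S → a . ,], [S → a . a Y] }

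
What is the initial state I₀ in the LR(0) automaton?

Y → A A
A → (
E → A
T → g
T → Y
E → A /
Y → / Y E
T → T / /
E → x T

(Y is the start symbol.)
{ [A → . (], [Y → . / Y E], [Y → . A A], [Y' → . Y] }

First, augment the grammar with Y' → Y
I₀ = CLOSURE({ [Y' → . Y] }):
  [Y' → . Y] has the dot before Y: add [Y → . A A], [Y → . / Y E]
  [Y → . A A] has the dot before A: add [A → . (]
No further items can be added.

I₀ = { [A → . (], [Y → . / Y E], [Y → . A A], [Y' → . Y] }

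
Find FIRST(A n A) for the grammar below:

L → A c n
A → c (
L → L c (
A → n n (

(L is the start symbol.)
FIRST sets of the non-terminals involved (from the grammar, by fixed-point iteration):
  FIRST(A) = { 'c', 'n' }

To compute FIRST(A n A), process the symbols left to right:
Symbol A is a non-terminal. Add FIRST(A) \ {ε} = { 'c', 'n' }
A is not nullable (ε ∉ FIRST(A)), so stop here.
FIRST(A n A) = { 'c', 'n' }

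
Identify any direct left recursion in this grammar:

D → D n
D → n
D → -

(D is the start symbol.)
Yes, D is left-recursive

Direct left recursion occurs when N → N α for some non-terminal N (the right-hand side begins with the left-hand side itself).

D → D n: LEFT RECURSIVE (starts with D)
D → n: starts with n
D → -: starts with '-'

The grammar has direct left recursion on: D.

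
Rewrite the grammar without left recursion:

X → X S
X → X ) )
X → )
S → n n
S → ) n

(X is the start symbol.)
X is directly left-recursive. The standard transformation for
  A → A α₁ | ... | A α_m | β₁ | ... | β_n
is
  A  → β₁ A' | ... | β_n A'
  A' → α₁ A' | ... | α_m A' | ε

X → ) becomes X → ) X'
X → X S becomes X' → S X'
X → X ) ) becomes X' → ) ) X'
Add X' → ε

Productions for other non-terminals are unchanged:
  S → n n
  S → ) n

Resulting grammar:
X → ) X'
X' → S X'
X' → ) ) X'
X' → ε
S → n n
S → ) n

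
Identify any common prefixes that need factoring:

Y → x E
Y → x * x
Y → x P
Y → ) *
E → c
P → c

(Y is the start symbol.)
Yes, Y has productions with common prefix 'x'

Left-factoring is needed when two productions for the same non-terminal
share a common prefix on the right-hand side.

Productions for Y:
  Y → x E
  Y → x * x
  Y → x P
  Y → ) *

Found common prefix 'x' in productions for Y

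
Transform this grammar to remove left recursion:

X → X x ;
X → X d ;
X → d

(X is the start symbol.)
X is directly left-recursive. The standard transformation for
  A → A α₁ | ... | A α_m | β₁ | ... | β_n
is
  A  → β₁ A' | ... | β_n A'
  A' → α₁ A' | ... | α_m A' | ε

X → d becomes X → d X'
X → X x ; becomes X' → x ; X'
X → X d ; becomes X' → d ; X'
Add X' → ε

Resulting grammar:
X → d X'
X' → x ; X'
X' → d ; X'
X' → ε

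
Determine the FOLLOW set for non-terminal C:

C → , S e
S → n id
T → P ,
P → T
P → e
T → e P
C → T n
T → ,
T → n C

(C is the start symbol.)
To compute FOLLOW(C), find every occurrence of C on a right-hand side N → α C β: add FIRST(β) \ {ε}, and if β is empty or nullable also add FOLLOW(N). Iterate to a fixed point.

C is the start symbol, so $ ∈ FOLLOW(C).
In T → n C: C is at the end, add FOLLOW(T)

The FOLLOW sets referred to above (computed the same way, to a fixed point):
  FOLLOW(T) = { ',', 'n' }

Taking the union: FOLLOW(C) = { $, ',', 'n' }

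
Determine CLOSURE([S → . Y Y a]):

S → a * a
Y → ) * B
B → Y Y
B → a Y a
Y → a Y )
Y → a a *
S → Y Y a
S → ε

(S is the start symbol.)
{ [S → . Y Y a], [Y → . ) * B], [Y → . a Y )], [Y → . a a *] }

To compute CLOSURE, for each item [A → α.Bβ] where B is a non-terminal, add [B → .γ] for all productions B → γ; repeat for the newly added items until nothing changes.

Start with: [S → . Y Y a]
  [S → . Y Y a] has the dot before Y: add [Y → . ) * B], [Y → . a Y )], [Y → . a a *]
No further items can be added.

CLOSURE = { [S → . Y Y a], [Y → . ) * B], [Y → . a Y )], [Y → . a a *] }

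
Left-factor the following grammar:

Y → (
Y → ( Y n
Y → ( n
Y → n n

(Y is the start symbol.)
Y → ( Y'
Y' → ε
Y' → Y n
Y' → n
Y → n n

Left-factoring transforms A → αβ₁ | αβ₂ into A → αA' and A' → β₁ | β₂
(α is the longest common prefix among the alternatives). Repeat until
no nonterminal has two alternatives with a common prefix.

Round 1: Y has alternatives sharing prefix '('. Introduce Y': Y → ( Y'
  Add: Y' → ε
  Add: Y' → Y n
  Add: Y' → n

No remaining common prefixes — done.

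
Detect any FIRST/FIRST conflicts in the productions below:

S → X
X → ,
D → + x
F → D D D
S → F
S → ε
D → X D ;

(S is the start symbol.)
A FIRST/FIRST conflict occurs when two productions N → α and N → β for the same non-terminal have FIRST(α) ∩ FIRST(β) ≠ ∅ (with ε ∈ FIRST of a nullable right-hand side, so two nullable alternatives also conflict).

FIRST sets of the non-terminals at (or reachable through a nullable prefix from) the front of some alternative:
  FIRST(X) = { ',' }
  FIRST(F) = { '+', ',' }

Productions for S:
  S → X: FIRST = { ',' }
  S → F: FIRST = { '+', ',' }
  S → ε: FIRST = { ε }
Productions for D:
  D → + x: FIRST = { '+' }
  D → X D ;: FIRST = { ',' }
X, F have only one production, so no FIRST/FIRST conflict is possible there.

Conflict for S: S → X and S → F
  Overlap: { ',' }

Answer: Yes. S → X / S → F on { ',' }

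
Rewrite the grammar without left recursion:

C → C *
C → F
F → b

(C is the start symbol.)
C is directly left-recursive. The standard transformation for
  A → A α₁ | ... | A α_m | β₁ | ... | β_n
is
  A  → β₁ A' | ... | β_n A'
  A' → α₁ A' | ... | α_m A' | ε

C → F becomes C → F C'
C → C * becomes C' → * C'
Add C' → ε

Productions for other non-terminals are unchanged:
  F → b

Resulting grammar:
C → F C'
C' → * C'
C' → ε
F → b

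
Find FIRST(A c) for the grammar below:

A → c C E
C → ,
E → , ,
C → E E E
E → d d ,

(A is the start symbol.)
{ 'c' }

FIRST sets of the non-terminals involved (from the grammar, by fixed-point iteration):
  FIRST(A) = { 'c' }

To compute FIRST(A c), process the symbols left to right:
Symbol A is a non-terminal. Add FIRST(A) \ {ε} = { 'c' }
A is not nullable (ε ∉ FIRST(A)), so stop here.
FIRST(A c) = { 'c' }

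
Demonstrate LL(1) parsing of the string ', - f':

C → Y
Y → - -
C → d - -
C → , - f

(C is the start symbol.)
LL(1) parsing maintains a stack (initially the start symbol over $) and the input. At each step: if the stack top is a terminal, match it against the current input token; if it is a non-terminal N, replace it with the RHS of M[N, lookahead] (the unique production whose predict set contains the lookahead).

Stack is shown with the top on the left.

Stack    Input    Action
------------------------
C $      , - f $  output C → , - f
, - f $  , - f $  match ','
- f $    - f $    match '-'
f $      f $      match 'f'
$        $        accept

The string is accepted.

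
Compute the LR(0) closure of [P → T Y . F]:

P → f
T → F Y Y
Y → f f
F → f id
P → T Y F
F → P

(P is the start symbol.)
Start with: [P → T Y . F]
  [P → T Y . F] has the dot before F: add [F → . f id], [F → . P]
  [F → . P] has the dot before P: add [P → . f], [P → . T Y F]
  [P → . T Y F] has the dot before T: add [T → . F Y Y]
No further items can be added.

CLOSURE = { [F → . P], [F → . f id], [P → . T Y F], [P → . f], [P → T Y . F], [T → . F Y Y] }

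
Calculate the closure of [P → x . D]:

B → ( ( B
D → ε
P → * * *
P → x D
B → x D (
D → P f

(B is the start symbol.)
{ [D → . P f], [D → .], [P → . * * *], [P → . x D], [P → x . D] }

To compute CLOSURE, for each item [A → α.Bβ] where B is a non-terminal, add [B → .γ] for all productions B → γ; repeat for the newly added items until nothing changes.

Start with: [P → x . D]
  [P → x . D] has the dot before D: add [D → .], [D → . P f]
  [D → . P f] has the dot before P: add [P → . * * *], [P → . x D]
No further items can be added.

CLOSURE = { [D → . P f], [D → .], [P → . * * *], [P → . x D], [P → x . D] }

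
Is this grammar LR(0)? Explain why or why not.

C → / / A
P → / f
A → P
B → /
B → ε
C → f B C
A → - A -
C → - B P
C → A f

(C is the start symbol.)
No. Shift-reduce conflict between [B → .] and [A → . - A -]

Augment with C' → C and build the canonical LR(0) collection (I0 = CLOSURE({[C' → . C]}), then GOTO on every symbol after a dot until no new states appear). It has 21 states:
  I0: { [A → . - A -], [A → . P], [C → . - B P], [C → . / / A], [C → . A f], [C → . f B C], [C' → . C], [P → . / f] }  — shift
  I1: { [A → - . A -], [A → . - A -], [A → . P], [B → . /], [B → .], [C → - . B P], [P → . / f] }  — shift, reduce
  I2: { [C → / . / A], [P → / . f] }  — shift
  I3: { [C → A . f] }  — shift
  I4: { [C' → C .] }  — accept
  I5: { [A → P .] }  — reduce
  I6: { [B → . /], [B → .], [C → f . B C] }  — shift, reduce
  I7: { [B → / .] }  — reduce
  I8: { [A → . - A -], [A → . P], [C → . - B P], [C → . / / A], [C → . A f], [C → . f B C], [C → f B . C], [P → . / f] }  — shift
  I9: { [C → f B C .] }  — reduce
  I10: { [C → A f .] }  — reduce
  I11: { [A → . - A -], [A → . P], [C → / / . A], [P → . / f] }  — shift
  I12: { [P → / f .] }  — reduce
  I13: { [A → - . A -], [A → . - A -], [A → . P], [P → . / f] }  — shift
  I14: { [P → / . f] }  — shift
  I15: { [C → / / A .] }  — reduce
  I16: { [A → - A . -] }  — shift
  I17: { [A → - A - .] }  — reduce
  I18: { [B → / .], [P → / . f] }  — shift, reduce
  I19: { [C → - B . P], [P → . / f] }  — shift
  I20: { [C → - B P .] }  — reduce

Conflict in state I1:
  Shift-reduce conflict between [B → .] and [A → . - A -]
So the grammar is NOT LR(0).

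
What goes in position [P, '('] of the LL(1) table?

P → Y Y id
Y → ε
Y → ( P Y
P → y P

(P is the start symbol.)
P → Y Y id

To find M[P, '('], we find productions for P where '(' is in the predict set (PREDICT(N → α) = (FIRST(α) \ {ε}) ∪ (FOLLOW(N) if α ⇒* ε)).

Relevant sets:
  FIRST(Y) = { '(', ε }

P → Y Y id: PREDICT = { '(', 'id' }
  '(' is in predict set, so this production goes in M[P, '(']
P → y P: PREDICT = { 'y' }

M[P, '('] = P → Y Y id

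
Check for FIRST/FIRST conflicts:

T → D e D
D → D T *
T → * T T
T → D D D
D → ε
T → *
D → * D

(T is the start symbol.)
A FIRST/FIRST conflict occurs when two productions N → α and N → β for the same non-terminal have FIRST(α) ∩ FIRST(β) ≠ ∅ (with ε ∈ FIRST of a nullable right-hand side, so two nullable alternatives also conflict).

FIRST sets of the non-terminals at (or reachable through a nullable prefix from) the front of some alternative:
  FIRST(D) = { '*', 'e', ε }
  FIRST(T) = { '*', 'e', ε }

Productions for T:
  T → D e D: FIRST = { '*', 'e' }
  T → * T T: FIRST = { '*' }
  T → D D D: FIRST = { '*', 'e', ε }
  T → *: FIRST = { '*' }
Productions for D:
  D → D T *: FIRST = { '*', 'e' }
  D → ε: FIRST = { ε }
  D → * D: FIRST = { '*' }

Conflict for T: T → D e D and T → * T T
  Overlap: { '*' }
Conflict for T: T → D e D and T → D D D
  Overlap: { '*', 'e' }
Conflict for T: T → D e D and T → *
  Overlap: { '*' }
Conflict for T: T → * T T and T → D D D
  Overlap: { '*' }
Conflict for T: T → * T T and T → *
  Overlap: { '*' }
Conflict for T: T → D D D and T → *
  Overlap: { '*' }
Conflict for D: D → D T * and D → * D
  Overlap: { '*' }

Answer: Yes. T → D e D / T → '*' T T on { '*' }; T → D e D / T → D D D on { '*', 'e' }; T → D e D / T → '*' on { '*' }; T → '*' T T / T → D D D on { '*' }; T → '*' T T / T → '*' on { '*' }; T → D D D / T → '*' on { '*' }; D → D T '*' / D → '*' D on { '*' }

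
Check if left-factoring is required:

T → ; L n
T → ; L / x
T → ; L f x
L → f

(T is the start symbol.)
Left-factoring is needed when two productions for the same non-terminal
share a common prefix on the right-hand side.

Productions for T:
  T → ; L n
  T → ; L / x
  T → ; L f x

Found common prefix '; L' in productions for T

Answer: Yes, T has productions with common prefix '; L'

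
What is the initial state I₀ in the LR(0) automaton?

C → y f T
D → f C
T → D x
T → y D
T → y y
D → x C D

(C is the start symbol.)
{ [C → . y f T], [C' → . C] }

First, augment the grammar with C' → C
I₀ = CLOSURE({ [C' → . C] }):
  [C' → . C] has the dot before C: add [C → . y f T]
No further items can be added.

I₀ = { [C → . y f T], [C' → . C] }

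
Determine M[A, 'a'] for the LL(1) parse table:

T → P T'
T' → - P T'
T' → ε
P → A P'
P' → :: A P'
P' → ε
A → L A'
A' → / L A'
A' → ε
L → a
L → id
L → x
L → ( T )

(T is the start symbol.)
To find M[A, 'a'], we find productions for A where 'a' is in the predict set (PREDICT(N → α) = (FIRST(α) \ {ε}) ∪ (FOLLOW(N) if α ⇒* ε)).

Relevant sets:
  FIRST(L) = { '(', 'a', 'id', 'x' }

A → L A': PREDICT = { '(', 'a', 'id', 'x' }
  'a' is in predict set, so this production goes in M[A, 'a']

M[A, 'a'] = A → L A'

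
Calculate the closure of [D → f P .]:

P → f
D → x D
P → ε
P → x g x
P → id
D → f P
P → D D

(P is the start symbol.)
{ [D → f P .] }

To compute CLOSURE, for each item [A → α.Bβ] where B is a non-terminal, add [B → .γ] for all productions B → γ; repeat for the newly added items until nothing changes.

Start with: [D → f P .]
The dot is at the end, so nothing is added.

CLOSURE = { [D → f P .] }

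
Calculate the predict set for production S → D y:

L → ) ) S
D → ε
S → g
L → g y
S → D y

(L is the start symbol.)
{ 'y' }

PREDICT(S → D y) = (FIRST(RHS) \ {ε}) ∪ (FOLLOW(S) if ε ∈ FIRST(RHS), i.e. RHS ⇒* ε)
FIRST(D) = { ε }
FIRST(D y) = { 'y' }
ε ∉ FIRST(D y), so FOLLOW(S) is not added.
PREDICT(S → D y) = { 'y' }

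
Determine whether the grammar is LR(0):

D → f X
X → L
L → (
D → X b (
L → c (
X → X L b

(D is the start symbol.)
No. Shift-reduce conflict between [D → f X .] and [L → . (]

Augment with D' → D and build the canonical LR(0) collection (I0 = CLOSURE({[D' → . D]}), then GOTO on every symbol after a dot until no new states appear). It has 13 states:
  I0: { [D → . X b (], [D → . f X], [D' → . D], [L → . (], [L → . c (], [X → . L], [X → . X L b] }  — shift
  I1: { [L → ( .] }  — reduce
  I2: { [D' → D .] }  — accept
  I3: { [X → L .] }  — reduce
  I4: { [D → X . b (], [L → . (], [L → . c (], [X → X . L b] }  — shift
  I5: { [L → c . (] }  — shift
  I6: { [D → f . X], [L → . (], [L → . c (], [X → . L], [X → . X L b] }  — shift
  I7: { [D → f X .], [L → . (], [L → . c (], [X → X . L b] }  — shift, reduce
  I8: { [X → X L . b] }  — shift
  I9: { [X → X L b .] }  — reduce
  I10: { [L → c ( .] }  — reduce
  I11: { [D → X b . (] }  — shift
  I12: { [D → X b ( .] }  — reduce

Conflict in state I7:
  Shift-reduce conflict between [D → f X .] and [L → . (]
So the grammar is NOT LR(0).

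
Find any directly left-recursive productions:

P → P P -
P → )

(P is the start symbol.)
Direct left recursion occurs when N → N α for some non-terminal N (the right-hand side begins with the left-hand side itself).

P → P P -: LEFT RECURSIVE (starts with P)
P → ): starts with ')'

The grammar has direct left recursion on: P.

Answer: Yes, P is left-recursive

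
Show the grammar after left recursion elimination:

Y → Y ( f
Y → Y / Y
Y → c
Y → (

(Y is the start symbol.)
Y is directly left-recursive. The standard transformation for
  A → A α₁ | ... | A α_m | β₁ | ... | β_n
is
  A  → β₁ A' | ... | β_n A'
  A' → α₁ A' | ... | α_m A' | ε

Y → c becomes Y → c Y'
Y → ( becomes Y → ( Y'
Y → Y ( f becomes Y' → ( f Y'
Y → Y / Y becomes Y' → / Y Y'
Add Y' → ε

Resulting grammar:
Y → c Y'
Y → ( Y'
Y' → ( f Y'
Y' → / Y Y'
Y' → ε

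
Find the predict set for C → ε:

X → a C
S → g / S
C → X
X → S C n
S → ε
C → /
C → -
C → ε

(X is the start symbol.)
{ $, 'n' }

PREDICT(C → ε) = (FIRST(RHS) \ {ε}) ∪ (FOLLOW(C) if ε ∈ FIRST(RHS), i.e. RHS ⇒* ε)
The right-hand side is ε (FIRST(ε) = { ε }), so the predict set is FOLLOW(C) = { $, 'n' }
PREDICT(C → ε) = { $, 'n' }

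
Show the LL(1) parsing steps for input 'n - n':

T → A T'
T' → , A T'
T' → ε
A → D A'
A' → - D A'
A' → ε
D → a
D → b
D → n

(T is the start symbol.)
LL(1) parsing maintains a stack (initially the start symbol over $) and the input. At each step: if the stack top is a terminal, match it against the current input token; if it is a non-terminal N, replace it with the RHS of M[N, lookahead] (the unique production whose predict set contains the lookahead).

Stack is shown with the top on the left.

Stack        Input    Action
----------------------------
T $          n - n $  output T → A T'
A T' $       n - n $  output A → D A'
D A' T' $    n - n $  output D → n
n A' T' $    n - n $  match 'n'
A' T' $      - n $    output A' → - D A'
- D A' T' $  - n $    match '-'
D A' T' $    n $      output D → n
n A' T' $    n $      match 'n'
A' T' $      $        output A' → ε
T' $         $        output T' → ε
$            $        accept

The string is accepted.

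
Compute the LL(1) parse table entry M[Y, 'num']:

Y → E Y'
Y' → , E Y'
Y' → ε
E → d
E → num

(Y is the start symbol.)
Y → E Y'

To find M[Y, 'num'], we find productions for Y where 'num' is in the predict set (PREDICT(N → α) = (FIRST(α) \ {ε}) ∪ (FOLLOW(N) if α ⇒* ε)).

Relevant sets:
  FIRST(E) = { 'd', 'num' }

Y → E Y': PREDICT = { 'd', 'num' }
  'num' is in predict set, so this production goes in M[Y, 'num']

M[Y, 'num'] = Y → E Y'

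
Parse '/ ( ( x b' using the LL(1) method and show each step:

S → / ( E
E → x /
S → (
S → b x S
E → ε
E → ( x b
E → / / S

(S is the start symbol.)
Stack is shown with the top on the left.

Stack    Input        Action
----------------------------
S $      / ( ( x b $  output S → / ( E
/ ( E $  / ( ( x b $  match '/'
( E $    ( ( x b $    match '('
E $      ( x b $      output E → ( x b
( x b $  ( x b $      match '('
x b $    x b $        match 'x'
b $      b $          match 'b'
$        $            accept

The string is accepted.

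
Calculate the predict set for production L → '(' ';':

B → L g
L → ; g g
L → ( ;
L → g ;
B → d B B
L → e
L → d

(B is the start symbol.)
PREDICT(L → '(' ';') = (FIRST(RHS) \ {ε}) ∪ (FOLLOW(L) if ε ∈ FIRST(RHS), i.e. RHS ⇒* ε)
FIRST('(' ';') = { '(' }
ε ∉ FIRST('(' ';'), so FOLLOW(L) is not added.
PREDICT(L → '(' ';') = { '(' }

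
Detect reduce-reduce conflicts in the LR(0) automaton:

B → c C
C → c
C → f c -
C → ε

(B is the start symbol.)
No reduce-reduce conflicts

A reduce-reduce conflict occurs when an LR(0) state has two complete items [A → α .] and [B → β .] — both call for a reduction, and with no lookahead the parser cannot choose between them.

Augment with B' → B and build the canonical LR(0) collection (I0 = CLOSURE({[B' → . B]}), then GOTO on every symbol after a dot until no new states appear). It has 8 states:
  I0: { [B → . c C], [B' → . B] }  — shift
  I1: { [B' → B .] }  — accept
  I2: { [B → c . C], [C → . c], [C → . f c -], [C → .] }  — shift, reduce
  I3: { [B → c C .] }  — reduce
  I4: { [C → c .] }  — reduce
  I5: { [C → f . c -] }  — shift
  I6: { [C → f c . -] }  — shift
  I7: { [C → f c - .] }  — reduce

No state contains more than one complete item.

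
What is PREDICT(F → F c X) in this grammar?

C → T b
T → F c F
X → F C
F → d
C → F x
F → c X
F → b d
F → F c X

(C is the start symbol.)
PREDICT(F → F c X) = (FIRST(RHS) \ {ε}) ∪ (FOLLOW(F) if ε ∈ FIRST(RHS), i.e. RHS ⇒* ε)
FIRST(F) = { 'b', 'c', 'd' }
FIRST(F c X) = { 'b', 'c', 'd' }
ε ∉ FIRST(F c X), so FOLLOW(F) is not added.
PREDICT(F → F c X) = { 'b', 'c', 'd' }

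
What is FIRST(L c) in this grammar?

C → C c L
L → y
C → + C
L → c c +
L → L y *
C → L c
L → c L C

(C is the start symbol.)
FIRST sets of the non-terminals involved (from the grammar, by fixed-point iteration):
  FIRST(L) = { 'c', 'y' }

To compute FIRST(L c), process the symbols left to right:
Symbol L is a non-terminal. Add FIRST(L) \ {ε} = { 'c', 'y' }
L is not nullable (ε ∉ FIRST(L)), so stop here.
FIRST(L c) = { 'c', 'y' }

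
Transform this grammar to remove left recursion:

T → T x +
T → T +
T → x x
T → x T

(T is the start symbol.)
T is directly left-recursive. The standard transformation for
  A → A α₁ | ... | A α_m | β₁ | ... | β_n
is
  A  → β₁ A' | ... | β_n A'
  A' → α₁ A' | ... | α_m A' | ε

T → x x becomes T → x x T'
T → x T becomes T → x T T'
T → T x + becomes T' → x + T'
T → T + becomes T' → + T'
Add T' → ε

Resulting grammar:
T → x x T'
T → x T T'
T' → x + T'
T' → + T'
T' → ε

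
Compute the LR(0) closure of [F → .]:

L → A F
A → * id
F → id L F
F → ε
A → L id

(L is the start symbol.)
{ [F → .] }

Start with: [F → .]
The dot is at the end, so nothing is added.

CLOSURE = { [F → .] }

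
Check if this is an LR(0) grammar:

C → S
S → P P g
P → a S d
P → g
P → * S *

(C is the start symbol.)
Augment with C' → C and build the canonical LR(0) collection (I0 = CLOSURE({[C' → . C]}), then GOTO on every symbol after a dot until no new states appear). It has 13 states:
  I0: { [C → . S], [C' → . C], [P → . * S *], [P → . a S d], [P → . g], [S → . P P g] }  — shift
  I1: { [P → * . S *], [P → . * S *], [P → . a S d], [P → . g], [S → . P P g] }  — shift
  I2: { [C' → C .] }  — accept
  I3: { [P → . * S *], [P → . a S d], [P → . g], [S → P . P g] }  — shift
  I4: { [C → S .] }  — reduce
  I5: { [P → . * S *], [P → . a S d], [P → . g], [P → a . S d], [S → . P P g] }  — shift
  I6: { [P → g .] }  — reduce
  I7: { [P → a S . d] }  — shift
  I8: { [P → a S d .] }  — reduce
  I9: { [S → P P . g] }  — shift
  I10: { [S → P P g .] }  — reduce
  I11: { [P → * S . *] }  — shift
  I12: { [P → * S * .] }  — reduce

Every state is either a pure shift/goto state or contains exactly one complete item and nothing to shift — no conflicts. The grammar is LR(0).

Answer: Yes, the grammar is LR(0)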